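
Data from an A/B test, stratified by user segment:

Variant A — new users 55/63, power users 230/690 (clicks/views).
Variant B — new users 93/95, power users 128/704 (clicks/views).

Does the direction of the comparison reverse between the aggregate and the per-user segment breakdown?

No

New users: Variant A 55/63 = 87.3%, Variant B 93/95 = 97.9% → Variant B
Power users: Variant A 230/690 = 33.3%, Variant B 128/704 = 18.2% → Variant A
Overall: Variant A 285/753 = 37.8%, Variant B 221/799 = 27.7% → Variant A
Neither sweeps: Variant A wins 1 of 2 groups, Variant B wins 1. Variant A wins overall but not every group — no Simpson reversal.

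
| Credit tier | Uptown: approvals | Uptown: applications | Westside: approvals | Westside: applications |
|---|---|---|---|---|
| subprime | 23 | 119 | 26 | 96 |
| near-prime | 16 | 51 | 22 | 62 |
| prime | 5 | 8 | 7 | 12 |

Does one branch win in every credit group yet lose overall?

Subprime: Uptown 23/119 = 19.3%, Westside 26/96 = 27.1% → Westside
Near-prime: Uptown 16/51 = 31.4%, Westside 22/62 = 35.5% → Westside
Prime: Uptown 5/8 = 62.5%, Westside 7/12 = 58.3% → Uptown
Overall: Uptown 44/178 = 24.7%, Westside 55/170 = 32.4% → Westside
Neither sweeps: Uptown wins 1 of 3 groups, Westside wins 2. Westside wins overall but not every group — no Simpson reversal.

No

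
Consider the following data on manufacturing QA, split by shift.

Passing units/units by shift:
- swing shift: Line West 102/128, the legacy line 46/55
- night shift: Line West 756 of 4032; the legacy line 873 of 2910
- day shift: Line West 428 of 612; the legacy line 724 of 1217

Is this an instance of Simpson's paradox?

No

Swing shift: Line West 102/128 = 79.7%, the legacy line 46/55 = 83.6% → the legacy line
Night shift: Line West 756/4032 = 18.8%, the legacy line 873/2910 = 30.0% → the legacy line
Day shift: Line West 428/612 = 69.9%, the legacy line 724/1217 = 59.5% → Line West
Overall: Line West 1286/4772 = 26.9%, the legacy line 1643/4182 = 39.3% → the legacy line
Neither sweeps: Line West wins 1 of 3 groups, the legacy line wins 2. The legacy line wins overall but not every group — no Simpson reversal.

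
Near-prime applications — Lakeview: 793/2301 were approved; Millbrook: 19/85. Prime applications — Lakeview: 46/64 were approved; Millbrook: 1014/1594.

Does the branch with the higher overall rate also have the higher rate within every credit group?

No

Near-prime: Lakeview 793/2301 = 34.5%, Millbrook 19/85 = 22.4% → Lakeview
Prime: Lakeview 46/64 = 71.9%, Millbrook 1014/1594 = 63.6% → Lakeview
Overall: Lakeview 839/2365 = 35.5%, Millbrook 1033/1679 = 61.5% → Millbrook
Lakeview wins each credit group but Millbrook wins overall — the comparison reverses. Lakeview's applications skew toward near-prime, which has a lower base rate.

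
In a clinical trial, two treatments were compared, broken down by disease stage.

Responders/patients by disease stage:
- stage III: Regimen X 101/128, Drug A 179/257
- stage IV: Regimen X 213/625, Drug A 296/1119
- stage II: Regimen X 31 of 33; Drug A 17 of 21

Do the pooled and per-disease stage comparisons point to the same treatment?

Yes

Stage III: Regimen X 101/128 = 78.9%, Drug A 179/257 = 69.6% → Regimen X
Stage IV: Regimen X 213/625 = 34.1%, Drug A 296/1119 = 26.5% → Regimen X
Stage II: Regimen X 31/33 = 93.9%, Drug A 17/21 = 81.0% → Regimen X
Overall: Regimen X 345/786 = 43.9%, Drug A 492/1397 = 35.2% → Regimen X
Regimen X wins overall and in every disease group — no reversal.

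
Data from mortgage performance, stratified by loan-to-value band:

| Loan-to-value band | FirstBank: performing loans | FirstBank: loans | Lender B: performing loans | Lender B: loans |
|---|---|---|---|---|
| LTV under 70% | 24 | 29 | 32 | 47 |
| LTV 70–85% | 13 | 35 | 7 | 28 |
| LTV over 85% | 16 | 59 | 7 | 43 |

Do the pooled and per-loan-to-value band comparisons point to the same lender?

Yes

LTV under 70%: FirstBank 24/29 = 82.8%, Lender B 32/47 = 68.1% → FirstBank
LTV 70–85%: FirstBank 13/35 = 37.1%, Lender B 7/28 = 25.0% → FirstBank
LTV over 85%: FirstBank 16/59 = 27.1%, Lender B 7/43 = 16.3% → FirstBank
Overall: FirstBank 53/123 = 43.1%, Lender B 46/118 = 39.0% → FirstBank
FirstBank wins overall and in every loan-to-value group — no reversal.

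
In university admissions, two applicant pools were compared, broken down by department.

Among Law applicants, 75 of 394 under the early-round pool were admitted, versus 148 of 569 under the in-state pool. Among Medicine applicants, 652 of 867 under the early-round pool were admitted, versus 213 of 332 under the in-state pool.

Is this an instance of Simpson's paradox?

Law: the early-round pool 75/394 = 19.0%, the in-state pool 148/569 = 26.0% → the in-state pool
Medicine: the early-round pool 652/867 = 75.2%, the in-state pool 213/332 = 64.2% → the early-round pool
Overall: the early-round pool 727/1261 = 57.7%, the in-state pool 361/901 = 40.1% → the early-round pool
Neither sweeps: the early-round pool wins 1 of 2 groups, the in-state pool wins 1. The early-round pool wins overall but not every group — no Simpson reversal.

No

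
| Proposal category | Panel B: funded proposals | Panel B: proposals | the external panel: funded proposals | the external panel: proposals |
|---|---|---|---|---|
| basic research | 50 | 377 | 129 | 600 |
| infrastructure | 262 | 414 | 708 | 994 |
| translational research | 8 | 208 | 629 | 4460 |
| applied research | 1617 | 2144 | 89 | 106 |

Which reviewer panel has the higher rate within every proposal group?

the external panel

Basic research: Panel B 50/377 = 13.3%, the external panel 129/600 = 21.5% → the external panel
Infrastructure: Panel B 262/414 = 63.3%, the external panel 708/994 = 71.2% → the external panel
Translational research: Panel B 8/208 = 3.8%, the external panel 629/4460 = 14.1% → the external panel
Applied research: Panel B 1617/2144 = 75.4%, the external panel 89/106 = 84.0% → the external panel
The external panel has the higher rate in all 4 groups.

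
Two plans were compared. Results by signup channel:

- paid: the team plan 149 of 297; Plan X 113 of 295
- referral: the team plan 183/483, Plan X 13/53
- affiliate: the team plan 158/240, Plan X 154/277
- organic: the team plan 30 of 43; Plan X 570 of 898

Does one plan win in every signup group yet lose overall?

Paid: the team plan 149/297 = 50.2%, Plan X 113/295 = 38.3% → the team plan
Referral: the team plan 183/483 = 37.9%, Plan X 13/53 = 24.5% → the team plan
Affiliate: the team plan 158/240 = 65.8%, Plan X 154/277 = 55.6% → the team plan
Organic: the team plan 30/43 = 69.8%, Plan X 570/898 = 63.5% → the team plan
Overall: the team plan 520/1063 = 48.9%, Plan X 850/1523 = 55.8% → Plan X
The team plan wins each signup group but Plan X wins overall — the comparison reverses. The team plan's customers skew toward referral, which has a lower base rate.

Yes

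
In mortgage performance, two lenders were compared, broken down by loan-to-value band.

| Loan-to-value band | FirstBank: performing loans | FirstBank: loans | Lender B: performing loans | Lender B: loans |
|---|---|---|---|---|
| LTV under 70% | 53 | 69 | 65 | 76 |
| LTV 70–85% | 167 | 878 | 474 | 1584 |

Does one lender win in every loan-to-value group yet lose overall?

No

LTV under 70%: FirstBank 53/69 = 76.8%, Lender B 65/76 = 85.5% → Lender B
LTV 70–85%: FirstBank 167/878 = 19.0%, Lender B 474/1584 = 29.9% → Lender B
Overall: FirstBank 220/947 = 23.2%, Lender B 539/1660 = 32.5% → Lender B
Lender B wins overall and in every loan-to-value group — no reversal.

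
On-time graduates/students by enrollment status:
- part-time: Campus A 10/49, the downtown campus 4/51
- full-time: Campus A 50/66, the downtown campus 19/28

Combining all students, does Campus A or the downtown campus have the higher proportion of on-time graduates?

Part-time: Campus A 10/49 = 20.4%, the downtown campus 4/51 = 7.8% → Campus A
Full-time: Campus A 50/66 = 75.8%, the downtown campus 19/28 = 67.9% → Campus A
Overall: Campus A 60/115 = 52.2%, the downtown campus 23/79 = 29.1% → Campus A

Campus A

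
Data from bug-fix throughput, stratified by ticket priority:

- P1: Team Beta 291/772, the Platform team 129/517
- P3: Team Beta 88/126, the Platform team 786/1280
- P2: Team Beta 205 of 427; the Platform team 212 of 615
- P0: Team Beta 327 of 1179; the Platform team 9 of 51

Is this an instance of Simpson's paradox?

P1: Team Beta 291/772 = 37.7%, the Platform team 129/517 = 25.0% → Team Beta
P3: Team Beta 88/126 = 69.8%, the Platform team 786/1280 = 61.4% → Team Beta
P2: Team Beta 205/427 = 48.0%, the Platform team 212/615 = 34.5% → Team Beta
P0: Team Beta 327/1179 = 27.7%, the Platform team 9/51 = 17.6% → Team Beta
Overall: Team Beta 911/2504 = 36.4%, the Platform team 1136/2463 = 46.1% → the Platform team
Team Beta wins each ticket group but the Platform team wins overall — the comparison reverses. Team Beta's tickets skew toward P0, which has a lower base rate.

Yes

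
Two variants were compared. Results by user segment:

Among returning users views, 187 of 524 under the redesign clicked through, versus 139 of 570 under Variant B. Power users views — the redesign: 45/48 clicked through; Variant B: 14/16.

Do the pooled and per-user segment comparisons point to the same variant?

Returning users: the redesign 187/524 = 35.7%, Variant B 139/570 = 24.4% → the redesign
Power users: the redesign 45/48 = 93.8%, Variant B 14/16 = 87.5% → the redesign
Overall: the redesign 232/572 = 40.6%, Variant B 153/586 = 26.1% → the redesign
The redesign wins overall and in every user group — no reversal.

Yes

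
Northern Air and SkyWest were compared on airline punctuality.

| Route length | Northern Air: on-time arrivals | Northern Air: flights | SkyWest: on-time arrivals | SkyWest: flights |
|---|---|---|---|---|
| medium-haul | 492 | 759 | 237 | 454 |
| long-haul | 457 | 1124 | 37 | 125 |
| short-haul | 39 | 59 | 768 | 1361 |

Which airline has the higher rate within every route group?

Medium-haul: Northern Air 492/759 = 64.8%, SkyWest 237/454 = 52.2% → Northern Air
Long-haul: Northern Air 457/1124 = 40.7%, SkyWest 37/125 = 29.6% → Northern Air
Short-haul: Northern Air 39/59 = 66.1%, SkyWest 768/1361 = 56.4% → Northern Air
Northern Air has the higher rate in all 3 groups.

Northern Air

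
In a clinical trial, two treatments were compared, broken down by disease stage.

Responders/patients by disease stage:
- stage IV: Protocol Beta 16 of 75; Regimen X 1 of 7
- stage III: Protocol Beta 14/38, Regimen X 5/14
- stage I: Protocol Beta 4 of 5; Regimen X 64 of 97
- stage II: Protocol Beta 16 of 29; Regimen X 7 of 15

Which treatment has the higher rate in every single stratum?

Stage IV: Protocol Beta 16/75 = 21.3%, Regimen X 1/7 = 14.3% → Protocol Beta
Stage III: Protocol Beta 14/38 = 36.8%, Regimen X 5/14 = 35.7% → Protocol Beta
Stage I: Protocol Beta 4/5 = 80.0%, Regimen X 64/97 = 66.0% → Protocol Beta
Stage II: Protocol Beta 16/29 = 55.2%, Regimen X 7/15 = 46.7% → Protocol Beta
Protocol Beta has the higher rate in all 4 groups.

Protocol Beta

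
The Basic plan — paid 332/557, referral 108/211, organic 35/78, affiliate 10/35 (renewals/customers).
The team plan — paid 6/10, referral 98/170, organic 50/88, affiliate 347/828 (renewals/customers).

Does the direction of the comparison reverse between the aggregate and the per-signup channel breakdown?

Paid: the Basic plan 332/557 = 59.6%, the team plan 6/10 = 60.0% → the team plan
Referral: the Basic plan 108/211 = 51.2%, the team plan 98/170 = 57.6% → the team plan
Organic: the Basic plan 35/78 = 44.9%, the team plan 50/88 = 56.8% → the team plan
Affiliate: the Basic plan 10/35 = 28.6%, the team plan 347/828 = 41.9% → the team plan
Overall: the Basic plan 485/881 = 55.1%, the team plan 501/1096 = 45.7% → the Basic plan
The team plan wins each signup group but the Basic plan wins overall — the comparison reverses. The team plan's customers skew toward affiliate, which has a lower base rate.

Yes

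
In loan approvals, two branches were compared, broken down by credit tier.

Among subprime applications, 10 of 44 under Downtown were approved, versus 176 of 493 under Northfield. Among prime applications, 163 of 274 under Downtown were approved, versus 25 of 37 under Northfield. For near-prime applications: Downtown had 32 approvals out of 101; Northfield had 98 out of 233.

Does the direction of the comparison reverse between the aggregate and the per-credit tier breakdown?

Yes

Subprime: Downtown 10/44 = 22.7%, Northfield 176/493 = 35.7% → Northfield
Prime: Downtown 163/274 = 59.5%, Northfield 25/37 = 67.6% → Northfield
Near-prime: Downtown 32/101 = 31.7%, Northfield 98/233 = 42.1% → Northfield
Overall: Downtown 205/419 = 48.9%, Northfield 299/763 = 39.2% → Downtown
Northfield wins each credit group but Downtown wins overall — the comparison reverses. Northfield's applications skew toward subprime, which has a lower base rate.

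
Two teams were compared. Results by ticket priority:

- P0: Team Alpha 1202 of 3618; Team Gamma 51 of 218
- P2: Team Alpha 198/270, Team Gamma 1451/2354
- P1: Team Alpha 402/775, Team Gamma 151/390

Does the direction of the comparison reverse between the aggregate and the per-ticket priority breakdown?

Yes

P0: Team Alpha 1202/3618 = 33.2%, Team Gamma 51/218 = 23.4% → Team Alpha
P2: Team Alpha 198/270 = 73.3%, Team Gamma 1451/2354 = 61.6% → Team Alpha
P1: Team Alpha 402/775 = 51.9%, Team Gamma 151/390 = 38.7% → Team Alpha
Overall: Team Alpha 1802/4663 = 38.6%, Team Gamma 1653/2962 = 55.8% → Team Gamma
Team Alpha wins each ticket group but Team Gamma wins overall — the comparison reverses. Team Alpha's tickets skew toward P0, which has a lower base rate.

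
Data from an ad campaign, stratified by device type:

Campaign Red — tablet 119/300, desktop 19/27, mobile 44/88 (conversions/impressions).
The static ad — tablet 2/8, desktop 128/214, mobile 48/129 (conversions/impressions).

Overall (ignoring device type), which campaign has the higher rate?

Tablet: Campaign Red 119/300 = 39.7%, the static ad 2/8 = 25.0% → Campaign Red
Desktop: Campaign Red 19/27 = 70.4%, the static ad 128/214 = 59.8% → Campaign Red
Mobile: Campaign Red 44/88 = 50.0%, the static ad 48/129 = 37.2% → Campaign Red
Overall: Campaign Red 182/415 = 43.9%, the static ad 178/351 = 50.7% → the static ad
(Campaign Red wins every device group but the static ad wins overall — Campaign Red's impressions skew toward the low-rate tablet group.)

the static ad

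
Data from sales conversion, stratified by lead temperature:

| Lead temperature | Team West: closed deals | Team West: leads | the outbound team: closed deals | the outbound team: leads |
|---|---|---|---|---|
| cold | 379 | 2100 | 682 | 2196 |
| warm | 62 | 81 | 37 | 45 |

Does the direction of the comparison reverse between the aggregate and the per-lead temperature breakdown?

No

Cold: Team West 379/2100 = 18.0%, the outbound team 682/2196 = 31.1% → the outbound team
Warm: Team West 62/81 = 76.5%, the outbound team 37/45 = 82.2% → the outbound team
Overall: Team West 441/2181 = 20.2%, the outbound team 719/2241 = 32.1% → the outbound team
The outbound team wins overall and in every lead group — no reversal.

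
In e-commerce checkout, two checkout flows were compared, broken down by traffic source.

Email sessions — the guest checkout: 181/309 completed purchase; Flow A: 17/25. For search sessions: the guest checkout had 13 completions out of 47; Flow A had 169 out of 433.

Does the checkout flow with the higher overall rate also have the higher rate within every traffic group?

Email: the guest checkout 181/309 = 58.6%, Flow A 17/25 = 68.0% → Flow A
Search: the guest checkout 13/47 = 27.7%, Flow A 169/433 = 39.0% → Flow A
Overall: the guest checkout 194/356 = 54.5%, Flow A 186/458 = 40.6% → the guest checkout
Flow A wins each traffic group but the guest checkout wins overall — the comparison reverses. Flow A's sessions skew toward search, which has a lower base rate.

No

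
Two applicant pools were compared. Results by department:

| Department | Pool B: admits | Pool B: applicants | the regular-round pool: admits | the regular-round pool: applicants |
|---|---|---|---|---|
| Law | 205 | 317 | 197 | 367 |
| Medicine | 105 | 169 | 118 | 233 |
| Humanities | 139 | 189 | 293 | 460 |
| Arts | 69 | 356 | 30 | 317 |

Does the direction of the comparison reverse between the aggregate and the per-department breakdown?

Law: Pool B 205/317 = 64.7%, the regular-round pool 197/367 = 53.7% → Pool B
Medicine: Pool B 105/169 = 62.1%, the regular-round pool 118/233 = 50.6% → Pool B
Humanities: Pool B 139/189 = 73.5%, the regular-round pool 293/460 = 63.7% → Pool B
Arts: Pool B 69/356 = 19.4%, the regular-round pool 30/317 = 9.5% → Pool B
Overall: Pool B 518/1031 = 50.2%, the regular-round pool 638/1377 = 46.3% → Pool B
Pool B wins overall and in every department group — no reversal.

No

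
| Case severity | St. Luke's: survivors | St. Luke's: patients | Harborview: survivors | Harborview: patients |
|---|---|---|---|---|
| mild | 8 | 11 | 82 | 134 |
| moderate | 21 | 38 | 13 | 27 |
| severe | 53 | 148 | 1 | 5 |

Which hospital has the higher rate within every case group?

St. Luke's

Mild: St. Luke's 8/11 = 72.7%, Harborview 82/134 = 61.2% → St. Luke's
Moderate: St. Luke's 21/38 = 55.3%, Harborview 13/27 = 48.1% → St. Luke's
Severe: St. Luke's 53/148 = 35.8%, Harborview 1/5 = 20.0% → St. Luke's
St. Luke's has the higher rate in all 3 groups.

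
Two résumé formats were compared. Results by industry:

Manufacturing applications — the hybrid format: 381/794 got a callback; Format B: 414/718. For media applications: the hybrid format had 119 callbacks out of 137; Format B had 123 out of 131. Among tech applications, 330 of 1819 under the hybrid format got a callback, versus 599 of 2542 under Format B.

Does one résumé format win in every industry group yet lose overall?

Manufacturing: the hybrid format 381/794 = 48.0%, Format B 414/718 = 57.7% → Format B
Media: the hybrid format 119/137 = 86.9%, Format B 123/131 = 93.9% → Format B
Tech: the hybrid format 330/1819 = 18.1%, Format B 599/2542 = 23.6% → Format B
Overall: the hybrid format 830/2750 = 30.2%, Format B 1136/3391 = 33.5% → Format B
Format B wins overall and in every industry group — no reversal.

No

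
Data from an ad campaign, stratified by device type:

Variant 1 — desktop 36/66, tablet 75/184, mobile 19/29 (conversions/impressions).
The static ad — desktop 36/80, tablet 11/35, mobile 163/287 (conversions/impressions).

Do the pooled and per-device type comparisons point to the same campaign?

No

Desktop: Variant 1 36/66 = 54.5%, the static ad 36/80 = 45.0% → Variant 1
Tablet: Variant 1 75/184 = 40.8%, the static ad 11/35 = 31.4% → Variant 1
Mobile: Variant 1 19/29 = 65.5%, the static ad 163/287 = 56.8% → Variant 1
Overall: Variant 1 130/279 = 46.6%, the static ad 210/402 = 52.2% → the static ad
Variant 1 wins each device group but the static ad wins overall — the comparison reverses. Variant 1's impressions skew toward tablet, which has a lower base rate.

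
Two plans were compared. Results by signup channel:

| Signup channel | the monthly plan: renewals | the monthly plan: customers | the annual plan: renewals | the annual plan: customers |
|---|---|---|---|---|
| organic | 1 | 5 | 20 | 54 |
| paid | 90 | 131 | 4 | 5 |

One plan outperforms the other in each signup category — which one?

Organic: the monthly plan 1/5 = 20.0%, the annual plan 20/54 = 37.0% → the annual plan
Paid: the monthly plan 90/131 = 68.7%, the annual plan 4/5 = 80.0% → the annual plan
The annual plan has the higher rate in both groups.

the annual plan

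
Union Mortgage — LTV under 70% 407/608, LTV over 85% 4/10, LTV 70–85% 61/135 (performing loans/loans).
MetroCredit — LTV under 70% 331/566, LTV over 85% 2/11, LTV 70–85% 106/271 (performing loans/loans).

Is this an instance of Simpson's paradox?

LTV under 70%: Union Mortgage 407/608 = 66.9%, MetroCredit 331/566 = 58.5% → Union Mortgage
LTV over 85%: Union Mortgage 4/10 = 40.0%, MetroCredit 2/11 = 18.2% → Union Mortgage
LTV 70–85%: Union Mortgage 61/135 = 45.2%, MetroCredit 106/271 = 39.1% → Union Mortgage
Overall: Union Mortgage 472/753 = 62.7%, MetroCredit 439/848 = 51.8% → Union Mortgage
Union Mortgage wins overall and in every loan-to-value group — no reversal.

No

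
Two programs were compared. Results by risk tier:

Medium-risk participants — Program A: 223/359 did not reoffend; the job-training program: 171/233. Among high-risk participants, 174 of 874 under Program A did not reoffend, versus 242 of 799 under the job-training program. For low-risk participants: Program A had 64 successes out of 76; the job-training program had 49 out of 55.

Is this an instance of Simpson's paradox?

No

Medium-risk: Program A 223/359 = 62.1%, the job-training program 171/233 = 73.4% → the job-training program
High-risk: Program A 174/874 = 19.9%, the job-training program 242/799 = 30.3% → the job-training program
Low-risk: Program A 64/76 = 84.2%, the job-training program 49/55 = 89.1% → the job-training program
Overall: Program A 461/1309 = 35.2%, the job-training program 462/1087 = 42.5% → the job-training program
The job-training program wins overall and in every risk group — no reversal.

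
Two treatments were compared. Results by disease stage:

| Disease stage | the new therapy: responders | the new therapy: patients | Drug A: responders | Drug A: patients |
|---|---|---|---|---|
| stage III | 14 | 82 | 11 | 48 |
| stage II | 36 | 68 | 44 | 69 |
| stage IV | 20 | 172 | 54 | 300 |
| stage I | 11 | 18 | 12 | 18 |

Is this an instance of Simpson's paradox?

No

Stage III: the new therapy 14/82 = 17.1%, Drug A 11/48 = 22.9% → Drug A
Stage II: the new therapy 36/68 = 52.9%, Drug A 44/69 = 63.8% → Drug A
Stage IV: the new therapy 20/172 = 11.6%, Drug A 54/300 = 18.0% → Drug A
Stage I: the new therapy 11/18 = 61.1%, Drug A 12/18 = 66.7% → Drug A
Overall: the new therapy 81/340 = 23.8%, Drug A 121/435 = 27.8% → Drug A
Drug A wins overall and in every disease group — no reversal.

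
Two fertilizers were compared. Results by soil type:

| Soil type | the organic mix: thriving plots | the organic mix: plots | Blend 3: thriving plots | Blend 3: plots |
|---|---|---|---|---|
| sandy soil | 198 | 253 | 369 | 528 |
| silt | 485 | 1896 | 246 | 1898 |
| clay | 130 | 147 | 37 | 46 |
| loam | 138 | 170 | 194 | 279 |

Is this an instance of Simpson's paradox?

No

Sandy soil: the organic mix 198/253 = 78.3%, Blend 3 369/528 = 69.9% → the organic mix
Silt: the organic mix 485/1896 = 25.6%, Blend 3 246/1898 = 13.0% → the organic mix
Clay: the organic mix 130/147 = 88.4%, Blend 3 37/46 = 80.4% → the organic mix
Loam: the organic mix 138/170 = 81.2%, Blend 3 194/279 = 69.5% → the organic mix
Overall: the organic mix 951/2466 = 38.6%, Blend 3 846/2751 = 30.8% → the organic mix
The organic mix wins overall and in every soil group — no reversal.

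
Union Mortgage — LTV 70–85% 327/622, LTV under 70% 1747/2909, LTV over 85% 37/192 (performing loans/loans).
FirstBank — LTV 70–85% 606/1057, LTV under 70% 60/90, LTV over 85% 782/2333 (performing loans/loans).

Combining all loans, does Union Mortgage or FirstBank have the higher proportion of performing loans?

LTV 70–85%: Union Mortgage 327/622 = 52.6%, FirstBank 606/1057 = 57.3% → FirstBank
LTV under 70%: Union Mortgage 1747/2909 = 60.1%, FirstBank 60/90 = 66.7% → FirstBank
LTV over 85%: Union Mortgage 37/192 = 19.3%, FirstBank 782/2333 = 33.5% → FirstBank
Overall: Union Mortgage 2111/3723 = 56.7%, FirstBank 1448/3480 = 41.6% → Union Mortgage
(FirstBank wins every loan-to-value group but Union Mortgage wins overall — FirstBank's loans skew toward the low-rate LTV over 85% group.)

Union Mortgage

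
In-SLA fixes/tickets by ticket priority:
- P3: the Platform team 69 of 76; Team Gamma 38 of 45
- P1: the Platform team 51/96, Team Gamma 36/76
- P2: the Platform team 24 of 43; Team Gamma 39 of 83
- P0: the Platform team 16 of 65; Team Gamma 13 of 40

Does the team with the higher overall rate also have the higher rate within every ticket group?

P3: the Platform team 69/76 = 90.8%, Team Gamma 38/45 = 84.4% → the Platform team
P1: the Platform team 51/96 = 53.1%, Team Gamma 36/76 = 47.4% → the Platform team
P2: the Platform team 24/43 = 55.8%, Team Gamma 39/83 = 47.0% → the Platform team
P0: the Platform team 16/65 = 24.6%, Team Gamma 13/40 = 32.5% → Team Gamma
Overall: the Platform team 160/280 = 57.1%, Team Gamma 126/244 = 51.6% → the Platform team
Neither sweeps: the Platform team wins 3 of 4 groups, Team Gamma wins 1. The Platform team wins overall but not every group — no Simpson reversal.

No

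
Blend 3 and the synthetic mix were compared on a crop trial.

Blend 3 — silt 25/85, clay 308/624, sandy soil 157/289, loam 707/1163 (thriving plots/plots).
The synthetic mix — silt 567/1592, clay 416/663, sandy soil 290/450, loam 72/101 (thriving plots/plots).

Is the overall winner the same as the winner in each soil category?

No

Silt: Blend 3 25/85 = 29.4%, the synthetic mix 567/1592 = 35.6% → the synthetic mix
Clay: Blend 3 308/624 = 49.4%, the synthetic mix 416/663 = 62.7% → the synthetic mix
Sandy soil: Blend 3 157/289 = 54.3%, the synthetic mix 290/450 = 64.4% → the synthetic mix
Loam: Blend 3 707/1163 = 60.8%, the synthetic mix 72/101 = 71.3% → the synthetic mix
Overall: Blend 3 1197/2161 = 55.4%, the synthetic mix 1345/2806 = 47.9% → Blend 3
The synthetic mix wins each soil group but Blend 3 wins overall — the comparison reverses. The synthetic mix's plots skew toward silt, which has a lower base rate.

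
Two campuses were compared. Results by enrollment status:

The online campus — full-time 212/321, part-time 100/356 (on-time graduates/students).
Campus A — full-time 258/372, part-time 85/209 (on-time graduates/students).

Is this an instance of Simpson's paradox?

Full-time: the online campus 212/321 = 66.0%, Campus A 258/372 = 69.4% → Campus A
Part-time: the online campus 100/356 = 28.1%, Campus A 85/209 = 40.7% → Campus A
Overall: the online campus 312/677 = 46.1%, Campus A 343/581 = 59.0% → Campus A
Campus A wins overall and in every enrollment group — no reversal.

No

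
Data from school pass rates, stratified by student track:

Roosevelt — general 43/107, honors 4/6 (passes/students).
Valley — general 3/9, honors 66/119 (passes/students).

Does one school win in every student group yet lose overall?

General: Roosevelt 43/107 = 40.2%, Valley 3/9 = 33.3% → Roosevelt
Honors: Roosevelt 4/6 = 66.7%, Valley 66/119 = 55.5% → Roosevelt
Overall: Roosevelt 47/113 = 41.6%, Valley 69/128 = 53.9% → Valley
Roosevelt wins each student group but Valley wins overall — the comparison reverses. Roosevelt's students skew toward general, which has a lower base rate.

Yes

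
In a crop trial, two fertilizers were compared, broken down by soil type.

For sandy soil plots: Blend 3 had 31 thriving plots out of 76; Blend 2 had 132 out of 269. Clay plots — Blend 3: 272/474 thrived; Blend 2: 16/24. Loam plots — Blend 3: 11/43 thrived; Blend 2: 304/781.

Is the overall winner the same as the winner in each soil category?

No

Sandy soil: Blend 3 31/76 = 40.8%, Blend 2 132/269 = 49.1% → Blend 2
Clay: Blend 3 272/474 = 57.4%, Blend 2 16/24 = 66.7% → Blend 2
Loam: Blend 3 11/43 = 25.6%, Blend 2 304/781 = 38.9% → Blend 2
Overall: Blend 3 314/593 = 53.0%, Blend 2 452/1074 = 42.1% → Blend 3
Blend 2 wins each soil group but Blend 3 wins overall — the comparison reverses. Blend 2's plots skew toward loam, which has a lower base rate.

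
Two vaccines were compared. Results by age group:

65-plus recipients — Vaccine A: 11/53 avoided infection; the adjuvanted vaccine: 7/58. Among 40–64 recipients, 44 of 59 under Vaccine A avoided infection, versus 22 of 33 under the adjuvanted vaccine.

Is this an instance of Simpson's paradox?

65-plus: Vaccine A 11/53 = 20.8%, the adjuvanted vaccine 7/58 = 12.1% → Vaccine A
40–64: Vaccine A 44/59 = 74.6%, the adjuvanted vaccine 22/33 = 66.7% → Vaccine A
Overall: Vaccine A 55/112 = 49.1%, the adjuvanted vaccine 29/91 = 31.9% → Vaccine A
Vaccine A wins overall and in every age group — no reversal.

No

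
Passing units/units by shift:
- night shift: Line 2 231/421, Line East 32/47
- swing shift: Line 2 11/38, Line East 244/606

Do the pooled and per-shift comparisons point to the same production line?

Night shift: Line 2 231/421 = 54.9%, Line East 32/47 = 68.1% → Line East
Swing shift: Line 2 11/38 = 28.9%, Line East 244/606 = 40.3% → Line East
Overall: Line 2 242/459 = 52.7%, Line East 276/653 = 42.3% → Line 2
Line East wins each shift group but Line 2 wins overall — the comparison reverses. Line East's units skew toward swing shift, which has a lower base rate.

No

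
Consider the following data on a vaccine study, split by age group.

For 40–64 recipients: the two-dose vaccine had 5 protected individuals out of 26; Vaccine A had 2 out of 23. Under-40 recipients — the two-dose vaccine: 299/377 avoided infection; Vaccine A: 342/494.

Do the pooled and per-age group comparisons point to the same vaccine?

40–64: the two-dose vaccine 5/26 = 19.2%, Vaccine A 2/23 = 8.7% → the two-dose vaccine
Under-40: the two-dose vaccine 299/377 = 79.3%, Vaccine A 342/494 = 69.2% → the two-dose vaccine
Overall: the two-dose vaccine 304/403 = 75.4%, Vaccine A 344/517 = 66.5% → the two-dose vaccine
The two-dose vaccine wins overall and in every age group — no reversal.

Yes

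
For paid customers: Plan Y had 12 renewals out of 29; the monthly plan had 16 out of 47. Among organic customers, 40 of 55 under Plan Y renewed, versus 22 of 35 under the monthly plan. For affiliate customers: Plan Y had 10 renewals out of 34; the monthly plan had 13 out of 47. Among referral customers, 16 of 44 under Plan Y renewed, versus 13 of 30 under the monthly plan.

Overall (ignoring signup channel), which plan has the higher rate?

Paid: Plan Y 12/29 = 41.4%, the monthly plan 16/47 = 34.0% → Plan Y
Organic: Plan Y 40/55 = 72.7%, the monthly plan 22/35 = 62.9% → Plan Y
Affiliate: Plan Y 10/34 = 29.4%, the monthly plan 13/47 = 27.7% → Plan Y
Referral: Plan Y 16/44 = 36.4%, the monthly plan 13/30 = 43.3% → the monthly plan
Overall: Plan Y 78/162 = 48.1%, the monthly plan 64/159 = 40.3% → Plan Y
(Neither sweeps every signup group, but Plan Y has the higher pooled rate.)

Plan Y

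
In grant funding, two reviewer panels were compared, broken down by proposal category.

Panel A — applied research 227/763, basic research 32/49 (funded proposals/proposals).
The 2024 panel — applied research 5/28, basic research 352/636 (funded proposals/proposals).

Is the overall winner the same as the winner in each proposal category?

Applied research: Panel A 227/763 = 29.8%, the 2024 panel 5/28 = 17.9% → Panel A
Basic research: Panel A 32/49 = 65.3%, the 2024 panel 352/636 = 55.3% → Panel A
Overall: Panel A 259/812 = 31.9%, the 2024 panel 357/664 = 53.8% → the 2024 panel
Panel A wins each proposal group but the 2024 panel wins overall — the comparison reverses. Panel A's proposals skew toward applied research, which has a lower base rate.

No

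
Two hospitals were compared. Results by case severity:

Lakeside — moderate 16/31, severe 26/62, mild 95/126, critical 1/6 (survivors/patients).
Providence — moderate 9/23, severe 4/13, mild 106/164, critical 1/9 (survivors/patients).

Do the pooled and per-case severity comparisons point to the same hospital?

Moderate: Lakeside 16/31 = 51.6%, Providence 9/23 = 39.1% → Lakeside
Severe: Lakeside 26/62 = 41.9%, Providence 4/13 = 30.8% → Lakeside
Mild: Lakeside 95/126 = 75.4%, Providence 106/164 = 64.6% → Lakeside
Critical: Lakeside 1/6 = 16.7%, Providence 1/9 = 11.1% → Lakeside
Overall: Lakeside 138/225 = 61.3%, Providence 120/209 = 57.4% → Lakeside
Lakeside wins overall and in every case group — no reversal.

Yes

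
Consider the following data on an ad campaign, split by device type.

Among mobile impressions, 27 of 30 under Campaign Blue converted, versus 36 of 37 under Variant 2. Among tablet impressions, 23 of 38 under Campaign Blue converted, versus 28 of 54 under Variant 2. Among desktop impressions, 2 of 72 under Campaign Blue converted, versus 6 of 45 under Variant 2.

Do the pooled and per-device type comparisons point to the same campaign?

Mobile: Campaign Blue 27/30 = 90.0%, Variant 2 36/37 = 97.3% → Variant 2
Tablet: Campaign Blue 23/38 = 60.5%, Variant 2 28/54 = 51.9% → Campaign Blue
Desktop: Campaign Blue 2/72 = 2.8%, Variant 2 6/45 = 13.3% → Variant 2
Overall: Campaign Blue 52/140 = 37.1%, Variant 2 70/136 = 51.5% → Variant 2
Neither sweeps: Campaign Blue wins 1 of 3 groups, Variant 2 wins 2. Variant 2 wins overall but not every group — no Simpson reversal.

No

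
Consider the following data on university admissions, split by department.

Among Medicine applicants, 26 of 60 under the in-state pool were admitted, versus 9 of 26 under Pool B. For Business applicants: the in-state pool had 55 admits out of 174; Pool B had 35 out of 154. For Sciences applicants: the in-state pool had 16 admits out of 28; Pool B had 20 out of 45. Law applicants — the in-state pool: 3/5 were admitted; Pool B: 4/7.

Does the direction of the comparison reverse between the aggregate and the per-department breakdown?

Medicine: the in-state pool 26/60 = 43.3%, Pool B 9/26 = 34.6% → the in-state pool
Business: the in-state pool 55/174 = 31.6%, Pool B 35/154 = 22.7% → the in-state pool
Sciences: the in-state pool 16/28 = 57.1%, Pool B 20/45 = 44.4% → the in-state pool
Law: the in-state pool 3/5 = 60.0%, Pool B 4/7 = 57.1% → the in-state pool
Overall: the in-state pool 100/267 = 37.5%, Pool B 68/232 = 29.3% → the in-state pool
The in-state pool wins overall and in every department group — no reversal.

No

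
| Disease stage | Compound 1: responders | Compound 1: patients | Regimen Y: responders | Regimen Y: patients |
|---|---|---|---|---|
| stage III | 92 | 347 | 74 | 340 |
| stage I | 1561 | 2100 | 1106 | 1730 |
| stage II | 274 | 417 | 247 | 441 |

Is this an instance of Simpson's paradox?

No

Stage III: Compound 1 92/347 = 26.5%, Regimen Y 74/340 = 21.8% → Compound 1
Stage I: Compound 1 1561/2100 = 74.3%, Regimen Y 1106/1730 = 63.9% → Compound 1
Stage II: Compound 1 274/417 = 65.7%, Regimen Y 247/441 = 56.0% → Compound 1
Overall: Compound 1 1927/2864 = 67.3%, Regimen Y 1427/2511 = 56.8% → Compound 1
Compound 1 wins overall and in every disease group — no reversal.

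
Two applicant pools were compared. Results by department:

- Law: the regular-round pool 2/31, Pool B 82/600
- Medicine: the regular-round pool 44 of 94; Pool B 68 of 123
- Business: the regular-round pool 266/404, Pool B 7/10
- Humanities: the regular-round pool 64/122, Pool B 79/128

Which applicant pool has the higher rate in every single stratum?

Law: the regular-round pool 2/31 = 6.5%, Pool B 82/600 = 13.7% → Pool B
Medicine: the regular-round pool 44/94 = 46.8%, Pool B 68/123 = 55.3% → Pool B
Business: the regular-round pool 266/404 = 65.8%, Pool B 7/10 = 70.0% → Pool B
Humanities: the regular-round pool 64/122 = 52.5%, Pool B 79/128 = 61.7% → Pool B
Pool B has the higher rate in all 4 groups.

Pool B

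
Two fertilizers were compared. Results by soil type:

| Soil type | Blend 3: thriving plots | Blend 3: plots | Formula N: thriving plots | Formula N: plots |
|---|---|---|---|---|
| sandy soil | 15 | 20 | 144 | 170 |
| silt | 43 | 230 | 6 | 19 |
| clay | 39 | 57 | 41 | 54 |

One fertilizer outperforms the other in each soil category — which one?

Sandy soil: Blend 3 15/20 = 75.0%, Formula N 144/170 = 84.7% → Formula N
Silt: Blend 3 43/230 = 18.7%, Formula N 6/19 = 31.6% → Formula N
Clay: Blend 3 39/57 = 68.4%, Formula N 41/54 = 75.9% → Formula N
Formula N has the higher rate in all 3 groups.

Formula N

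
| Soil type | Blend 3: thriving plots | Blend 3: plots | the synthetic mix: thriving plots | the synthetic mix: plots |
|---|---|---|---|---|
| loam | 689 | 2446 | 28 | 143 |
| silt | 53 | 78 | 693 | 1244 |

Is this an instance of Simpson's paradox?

Loam: Blend 3 689/2446 = 28.2%, the synthetic mix 28/143 = 19.6% → Blend 3
Silt: Blend 3 53/78 = 67.9%, the synthetic mix 693/1244 = 55.7% → Blend 3
Overall: Blend 3 742/2524 = 29.4%, the synthetic mix 721/1387 = 52.0% → the synthetic mix
Blend 3 wins each soil group but the synthetic mix wins overall — the comparison reverses. Blend 3's plots skew toward loam, which has a lower base rate.

Yes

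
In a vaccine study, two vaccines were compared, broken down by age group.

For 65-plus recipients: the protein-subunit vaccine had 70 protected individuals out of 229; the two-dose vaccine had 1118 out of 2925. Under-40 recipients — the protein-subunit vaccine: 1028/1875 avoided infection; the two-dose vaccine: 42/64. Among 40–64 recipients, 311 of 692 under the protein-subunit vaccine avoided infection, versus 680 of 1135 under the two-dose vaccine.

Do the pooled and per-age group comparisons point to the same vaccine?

65-plus: the protein-subunit vaccine 70/229 = 30.6%, the two-dose vaccine 1118/2925 = 38.2% → the two-dose vaccine
Under-40: the protein-subunit vaccine 1028/1875 = 54.8%, the two-dose vaccine 42/64 = 65.6% → the two-dose vaccine
40–64: the protein-subunit vaccine 311/692 = 44.9%, the two-dose vaccine 680/1135 = 59.9% → the two-dose vaccine
Overall: the protein-subunit vaccine 1409/2796 = 50.4%, the two-dose vaccine 1840/4124 = 44.6% → the protein-subunit vaccine
The two-dose vaccine wins each age group but the protein-subunit vaccine wins overall — the comparison reverses. The two-dose vaccine's recipients skew toward 65-plus, which has a lower base rate.

No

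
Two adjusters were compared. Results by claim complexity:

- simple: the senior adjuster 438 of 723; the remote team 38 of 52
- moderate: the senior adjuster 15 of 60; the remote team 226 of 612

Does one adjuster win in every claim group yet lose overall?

Yes

Simple: the senior adjuster 438/723 = 60.6%, the remote team 38/52 = 73.1% → the remote team
Moderate: the senior adjuster 15/60 = 25.0%, the remote team 226/612 = 36.9% → the remote team
Overall: the senior adjuster 453/783 = 57.9%, the remote team 264/664 = 39.8% → the senior adjuster
The remote team wins each claim group but the senior adjuster wins overall — the comparison reverses. The remote team's claims skew toward moderate, which has a lower base rate.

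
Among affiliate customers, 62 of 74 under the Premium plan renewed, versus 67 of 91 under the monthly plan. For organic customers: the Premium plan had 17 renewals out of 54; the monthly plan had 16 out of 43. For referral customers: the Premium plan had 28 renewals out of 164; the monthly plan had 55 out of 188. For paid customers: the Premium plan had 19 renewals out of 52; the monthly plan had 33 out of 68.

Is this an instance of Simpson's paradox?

Affiliate: the Premium plan 62/74 = 83.8%, the monthly plan 67/91 = 73.6% → the Premium plan
Organic: the Premium plan 17/54 = 31.5%, the monthly plan 16/43 = 37.2% → the monthly plan
Referral: the Premium plan 28/164 = 17.1%, the monthly plan 55/188 = 29.3% → the monthly plan
Paid: the Premium plan 19/52 = 36.5%, the monthly plan 33/68 = 48.5% → the monthly plan
Overall: the Premium plan 126/344 = 36.6%, the monthly plan 171/390 = 43.8% → the monthly plan
Neither sweeps: the Premium plan wins 1 of 4 groups, the monthly plan wins 3. The monthly plan wins overall but not every group — no Simpson reversal.

No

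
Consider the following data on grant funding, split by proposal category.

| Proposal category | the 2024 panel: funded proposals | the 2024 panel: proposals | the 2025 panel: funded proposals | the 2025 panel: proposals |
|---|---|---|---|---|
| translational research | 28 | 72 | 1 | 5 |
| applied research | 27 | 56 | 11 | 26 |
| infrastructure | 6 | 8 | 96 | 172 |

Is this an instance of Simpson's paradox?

Translational research: the 2024 panel 28/72 = 38.9%, the 2025 panel 1/5 = 20.0% → the 2024 panel
Applied research: the 2024 panel 27/56 = 48.2%, the 2025 panel 11/26 = 42.3% → the 2024 panel
Infrastructure: the 2024 panel 6/8 = 75.0%, the 2025 panel 96/172 = 55.8% → the 2024 panel
Overall: the 2024 panel 61/136 = 44.9%, the 2025 panel 108/203 = 53.2% → the 2025 panel
The 2024 panel wins each proposal group but the 2025 panel wins overall — the comparison reverses. The 2024 panel's proposals skew toward translational research, which has a lower base rate.

Yes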